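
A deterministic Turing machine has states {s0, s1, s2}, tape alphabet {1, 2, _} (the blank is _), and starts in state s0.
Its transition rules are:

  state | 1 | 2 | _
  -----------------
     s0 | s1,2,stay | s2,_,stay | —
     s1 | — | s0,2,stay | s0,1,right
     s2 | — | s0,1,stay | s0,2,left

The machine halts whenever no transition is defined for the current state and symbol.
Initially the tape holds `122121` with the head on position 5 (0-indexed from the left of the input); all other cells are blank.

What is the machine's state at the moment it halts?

s0 | _12212[1]   read 1 → write 2, move stay, go to s1
s1 | _12212[2]   read 2 → write 2, move stay, go to s0
s0 | _12212[2]   read 2 → write _, move stay, go to s2
s2 | _12212[_]   read _ → write 2, move left, go to s0
s0 | _1221[2]2   read 2 → write _, move stay, go to s2
s2 | _1221[_]2   read _ → write 2, move left, go to s0
s0 | _122[1]22   read 1 → write 2, move stay, go to s1
s1 | _122[2]22   read 2 → write 2, move stay, go to s0
s0 | _122[2]22   read 2 → write _, move stay, go to s2
s2 | _122[_]22   read _ → write 2, move left, go to s0
s0 | _12[2]222   read 2 → write _, move stay, go to s2
s2 | _12[_]222   read _ → write 2, move left, go to s0
s0 | _1[2]2222   read 2 → write _, move stay, go to s2
s2 | _1[_]2222   read _ → write 2, move left, go to s0
s0 | _[1]22222   read 1 → write 2, move stay, go to s1
s1 | _[2]22222   read 2 → write 2, move stay, go to s0
s0 | _[2]22222   read 2 → write _, move stay, go to s2
s2 | _[_]22222   read _ → write 2, move left, go to s0
s0 | [_]222222
No transition is defined for (s0, _); M halts in state s0.

s0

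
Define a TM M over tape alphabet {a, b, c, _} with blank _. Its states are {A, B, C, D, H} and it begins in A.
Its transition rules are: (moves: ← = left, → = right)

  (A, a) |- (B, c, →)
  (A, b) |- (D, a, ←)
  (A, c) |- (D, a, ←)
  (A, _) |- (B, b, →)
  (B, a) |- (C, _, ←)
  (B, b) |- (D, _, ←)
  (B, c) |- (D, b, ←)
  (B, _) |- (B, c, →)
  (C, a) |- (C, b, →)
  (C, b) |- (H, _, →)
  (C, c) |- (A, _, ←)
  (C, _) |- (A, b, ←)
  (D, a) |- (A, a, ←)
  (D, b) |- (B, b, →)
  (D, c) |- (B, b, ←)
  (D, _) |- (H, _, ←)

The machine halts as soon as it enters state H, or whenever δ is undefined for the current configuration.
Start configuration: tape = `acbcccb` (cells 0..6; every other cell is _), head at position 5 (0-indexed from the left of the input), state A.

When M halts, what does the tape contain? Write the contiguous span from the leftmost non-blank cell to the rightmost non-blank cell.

b___b_ab

A | ____acbcc[c]b   read c → write a, move ←, go to D
D | ____acbc[c]ab   read c → write b, move ←, go to B
B | ____acb[c]bab   read c → write b, move ←, go to D
D | ____ac[b]bbab   read b → write b, move →, go to B
B | ____acb[b]bab   read b → write _, move ←, go to D
D | ____ac[b]_bab   read b → write b, move →, go to B
B | ____acb[_]bab   read _ → write c, move →, go to B
B | ____acbc[b]ab   read b → write _, move ←, go to D
D | ____acb[c]_ab   read c → write b, move ←, go to B
B | ____ac[b]b_ab   read b → write _, move ←, go to D
D | ____a[c]_b_ab   read c → write b, move ←, go to B
B | ____[a]b_b_ab   read a → write _, move ←, go to C
C | ___[_]_b_b_ab   read _ → write b, move ←, go to A
A | __[_]b_b_b_ab   read _ → write b, move →, go to B
B | __b[b]_b_b_ab   read b → write _, move ←, go to D
D | __[b]__b_b_ab   read b → write b, move →, go to B
B | __b[_]_b_b_ab   read _ → write c, move →, go to B
B | __bc[_]b_b_ab   read _ → write c, move →, go to B
B | __bcc[b]_b_ab   read b → write _, move ←, go to D
D | __bc[c]__b_ab   read c → write b, move ←, go to B
B | __b[c]b__b_ab   read c → write b, move ←, go to D
D | __[b]bb__b_ab   read b → write b, move →, go to B
B | __b[b]b__b_ab   read b → write _, move ←, go to D
D | __[b]_b__b_ab   read b → write b, move →, go to B
B | __b[_]b__b_ab   read _ → write c, move →, go to B
B | __bc[b]__b_ab   read b → write _, move ←, go to D
D | __b[c]___b_ab   read c → write b, move ←, go to B
B | __[b]b___b_ab   read b → write _, move ←, go to D
D | _[_]_b___b_ab   read _ → write _, move ←, go to H
H | [_]__b___b_ab
The non-blank tape span at halt is b___b_ab.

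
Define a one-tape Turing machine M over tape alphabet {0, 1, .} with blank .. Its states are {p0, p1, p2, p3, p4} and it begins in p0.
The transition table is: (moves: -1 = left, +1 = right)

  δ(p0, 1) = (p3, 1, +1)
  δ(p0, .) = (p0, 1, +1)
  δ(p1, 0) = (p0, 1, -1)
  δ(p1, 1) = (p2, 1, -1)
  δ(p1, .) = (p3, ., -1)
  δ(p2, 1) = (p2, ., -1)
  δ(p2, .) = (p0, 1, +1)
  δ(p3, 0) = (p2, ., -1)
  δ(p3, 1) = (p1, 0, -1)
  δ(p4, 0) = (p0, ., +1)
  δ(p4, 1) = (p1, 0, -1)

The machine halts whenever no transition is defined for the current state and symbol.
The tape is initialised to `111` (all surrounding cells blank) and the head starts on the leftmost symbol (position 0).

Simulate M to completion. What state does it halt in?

p0 | ..[1]11.   read 1 → write 1, move +1, go to p3
p3 | ..1[1]1.   read 1 → write 0, move -1, go to p1
p1 | ..[1]01.   read 1 → write 1, move -1, go to p2
p2 | .[.]101.   read . → write 1, move +1, go to p0
p0 | .1[1]01.   read 1 → write 1, move +1, go to p3
p3 | .11[0]1.   read 0 → write ., move -1, go to p2
p2 | .1[1].1.   read 1 → write ., move -1, go to p2
p2 | .[1]..1.   read 1 → write ., move -1, go to p2
p2 | [.]...1.   read . → write 1, move +1, go to p0
p0 | 1[.]..1.   read . → write 1, move +1, go to p0
p0 | 11[.].1.   read . → write 1, move +1, go to p0
p0 | 111[.]1.   read . → write 1, move +1, go to p0
p0 | 1111[1].   read 1 → write 1, move +1, go to p3
p3 | 11111[.]
No transition is defined for (p3, .); M halts in state p3.

p3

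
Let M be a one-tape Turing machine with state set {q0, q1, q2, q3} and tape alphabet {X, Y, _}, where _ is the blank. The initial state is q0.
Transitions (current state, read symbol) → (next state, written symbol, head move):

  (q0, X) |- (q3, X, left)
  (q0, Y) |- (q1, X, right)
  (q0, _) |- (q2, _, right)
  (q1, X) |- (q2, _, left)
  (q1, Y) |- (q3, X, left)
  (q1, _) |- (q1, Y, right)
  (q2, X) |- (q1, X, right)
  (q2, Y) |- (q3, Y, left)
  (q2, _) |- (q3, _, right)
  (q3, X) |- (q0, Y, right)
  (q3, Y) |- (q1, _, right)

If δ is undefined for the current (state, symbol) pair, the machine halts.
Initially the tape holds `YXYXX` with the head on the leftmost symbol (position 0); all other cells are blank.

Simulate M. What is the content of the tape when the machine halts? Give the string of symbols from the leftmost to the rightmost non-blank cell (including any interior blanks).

X__XX

q0 | [Y]XYXX   read Y → write X, move right, go to q1
q1 | X[X]YXX   read X → write _, move left, go to q2
q2 | [X]_YXX   read X → write X, move right, go to q1
q1 | X[_]YXX   read _ → write Y, move right, go to q1
q1 | XY[Y]XX   read Y → write X, move left, go to q3
q3 | X[Y]XXX   read Y → write _, move right, go to q1
q1 | X_[X]XX   read X → write _, move left, go to q2
q2 | X[_]_XX   read _ → write _, move right, go to q3
q3 | X_[_]XX
The non-blank tape span at halt is X__XX.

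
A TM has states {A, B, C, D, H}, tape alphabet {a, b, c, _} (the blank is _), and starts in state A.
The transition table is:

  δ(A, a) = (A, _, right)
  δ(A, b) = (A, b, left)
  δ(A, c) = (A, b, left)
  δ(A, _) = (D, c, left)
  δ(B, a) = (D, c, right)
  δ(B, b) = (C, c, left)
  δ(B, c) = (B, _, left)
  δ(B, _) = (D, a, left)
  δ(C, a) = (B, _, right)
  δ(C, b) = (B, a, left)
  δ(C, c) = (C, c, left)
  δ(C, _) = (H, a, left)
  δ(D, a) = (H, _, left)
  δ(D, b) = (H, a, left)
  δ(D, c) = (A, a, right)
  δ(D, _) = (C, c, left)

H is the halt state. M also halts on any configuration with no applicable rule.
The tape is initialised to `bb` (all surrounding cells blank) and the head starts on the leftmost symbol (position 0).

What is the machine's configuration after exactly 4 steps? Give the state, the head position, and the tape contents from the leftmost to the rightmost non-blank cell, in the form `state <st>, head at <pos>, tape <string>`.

state H, head at -4, tape accbb

state=A head=0 tape=____[b]b   (A,b)→(A,b,left)
state=A head=-1 tape=___[_]bb   (A,_)→(D,c,left)
state=D head=-2 tape=__[_]cbb   (D,_)→(C,c,left)
state=C head=-3 tape=_[_]ccbb   (C,_)→(H,a,left)
state=H head=-4 tape=[_]accbb
After 4 steps: state H, head at -4, tape accbb.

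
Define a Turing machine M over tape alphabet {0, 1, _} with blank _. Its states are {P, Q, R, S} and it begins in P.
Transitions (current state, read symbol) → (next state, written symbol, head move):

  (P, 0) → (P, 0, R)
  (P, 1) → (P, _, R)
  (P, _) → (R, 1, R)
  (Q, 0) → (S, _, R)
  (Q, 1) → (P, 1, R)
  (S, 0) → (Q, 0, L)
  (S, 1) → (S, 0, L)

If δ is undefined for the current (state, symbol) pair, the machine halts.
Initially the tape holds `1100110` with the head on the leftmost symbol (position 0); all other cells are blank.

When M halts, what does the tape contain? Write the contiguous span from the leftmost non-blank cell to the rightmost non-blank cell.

00__01

state=P head=0 tape=[1]100110__   (P,1)→(P,_,R)
state=P head=1 tape=_[1]00110__   (P,1)→(P,_,R)
state=P head=2 tape=__[0]0110__   (P,0)→(P,0,R)
state=P head=3 tape=__0[0]110__   (P,0)→(P,0,R)
state=P head=4 tape=__00[1]10__   (P,1)→(P,_,R)
state=P head=5 tape=__00_[1]0__   (P,1)→(P,_,R)
state=P head=6 tape=__00__[0]__   (P,0)→(P,0,R)
state=P head=7 tape=__00__0[_]_   (P,_)→(R,1,R)
state=R head=8 tape=__00__01[_]
The non-blank tape span at halt is 00__01.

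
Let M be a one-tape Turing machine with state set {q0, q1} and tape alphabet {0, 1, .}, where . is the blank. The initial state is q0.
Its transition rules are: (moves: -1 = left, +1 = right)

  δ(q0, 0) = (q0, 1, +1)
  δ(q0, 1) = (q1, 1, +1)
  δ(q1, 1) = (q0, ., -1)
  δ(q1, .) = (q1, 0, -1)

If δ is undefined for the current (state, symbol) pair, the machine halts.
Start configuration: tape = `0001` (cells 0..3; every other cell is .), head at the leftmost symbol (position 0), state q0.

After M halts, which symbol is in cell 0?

.

q0 | .[0]001.   read 0 → write 1, move +1, go to q0
q0 | .1[0]01.   read 0 → write 1, move +1, go to q0
q0 | .11[0]1.   read 0 → write 1, move +1, go to q0
q0 | .111[1].   read 1 → write 1, move +1, go to q1
q1 | .1111[.]   read . → write 0, move -1, go to q1
q1 | .111[1]0   read 1 → write ., move -1, go to q0
q0 | .11[1].0   read 1 → write 1, move +1, go to q1
q1 | .111[.]0   read . → write 0, move -1, go to q1
q1 | .11[1]00   read 1 → write ., move -1, go to q0
q0 | .1[1].00   read 1 → write 1, move +1, go to q1
q1 | .11[.]00   read . → write 0, move -1, go to q1
q1 | .1[1]000   read 1 → write ., move -1, go to q0
q0 | .[1].000   read 1 → write 1, move +1, go to q1
q1 | .1[.]000   read . → write 0, move -1, go to q1
q1 | .[1]0000   read 1 → write ., move -1, go to q0
q0 | [.].0000
Cell 0 holds . when M halts.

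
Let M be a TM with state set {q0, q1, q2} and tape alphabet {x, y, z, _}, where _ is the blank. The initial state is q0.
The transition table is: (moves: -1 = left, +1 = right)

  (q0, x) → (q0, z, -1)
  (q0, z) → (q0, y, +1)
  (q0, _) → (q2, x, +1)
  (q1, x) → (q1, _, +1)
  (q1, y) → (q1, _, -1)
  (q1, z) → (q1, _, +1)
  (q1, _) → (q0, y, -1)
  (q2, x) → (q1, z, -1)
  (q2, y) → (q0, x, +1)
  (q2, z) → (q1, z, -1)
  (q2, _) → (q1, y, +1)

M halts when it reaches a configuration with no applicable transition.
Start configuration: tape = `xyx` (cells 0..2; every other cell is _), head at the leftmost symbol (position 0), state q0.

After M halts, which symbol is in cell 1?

q0 | _[x]yx____   read x → write z, move -1, go to q0
q0 | [_]zyx____   read _ → write x, move +1, go to q2
q2 | x[z]yx____   read z → write z, move -1, go to q1
q1 | [x]zyx____   read x → write _, move +1, go to q1
q1 | _[z]yx____   read z → write _, move +1, go to q1
q1 | __[y]x____   read y → write _, move -1, go to q1
q1 | _[_]_x____   read _ → write y, move -1, go to q0
q0 | [_]y_x____   read _ → write x, move +1, go to q2
q2 | x[y]_x____   read y → write x, move +1, go to q0
q0 | xx[_]x____   read _ → write x, move +1, go to q2
q2 | xxx[x]____   read x → write z, move -1, go to q1
q1 | xx[x]z____   read x → write _, move +1, go to q1
q1 | xx_[z]____   read z → write _, move +1, go to q1
q1 | xx__[_]___   read _ → write y, move -1, go to q0
q0 | xx_[_]y___   read _ → write x, move +1, go to q2
q2 | xx_x[y]___   read y → write x, move +1, go to q0
q0 | xx_xx[_]__   read _ → write x, move +1, go to q2
q2 | xx_xxx[_]_   read _ → write y, move +1, go to q1
q1 | xx_xxxy[_]   read _ → write y, move -1, go to q0
q0 | xx_xxx[y]y
Cell 1 holds _ when M halts.

_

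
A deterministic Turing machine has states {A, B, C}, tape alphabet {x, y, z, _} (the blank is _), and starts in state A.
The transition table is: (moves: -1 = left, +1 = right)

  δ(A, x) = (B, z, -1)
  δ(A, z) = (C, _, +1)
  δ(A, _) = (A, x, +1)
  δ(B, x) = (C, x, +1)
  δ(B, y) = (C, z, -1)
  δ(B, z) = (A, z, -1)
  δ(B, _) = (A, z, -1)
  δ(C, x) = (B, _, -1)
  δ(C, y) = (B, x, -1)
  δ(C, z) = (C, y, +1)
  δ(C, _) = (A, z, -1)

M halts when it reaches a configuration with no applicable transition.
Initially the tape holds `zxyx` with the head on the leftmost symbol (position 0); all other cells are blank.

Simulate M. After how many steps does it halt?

state=A head=0 tape=___[z]xyx   (A,z)→(C,_,+1)
state=C head=1 tape=____[x]yx   (C,x)→(B,_,-1)
state=B head=0 tape=___[_]_yx   (B,_)→(A,z,-1)
state=A head=-1 tape=__[_]z_yx   (A,_)→(A,x,+1)
state=A head=0 tape=__x[z]_yx   (A,z)→(C,_,+1)
state=C head=1 tape=__x_[_]yx   (C,_)→(A,z,-1)
state=A head=0 tape=__x[_]zyx   (A,_)→(A,x,+1)
state=A head=1 tape=__xx[z]yx   (A,z)→(C,_,+1)
state=C head=2 tape=__xx_[y]x   (C,y)→(B,x,-1)
state=B head=1 tape=__xx[_]xx   (B,_)→(A,z,-1)
state=A head=0 tape=__x[x]zxx   (A,x)→(B,z,-1)
state=B head=-1 tape=__[x]zzxx   (B,x)→(C,x,+1)
state=C head=0 tape=__x[z]zxx   (C,z)→(C,y,+1)
state=C head=1 tape=__xy[z]xx   (C,z)→(C,y,+1)
state=C head=2 tape=__xyy[x]x   (C,x)→(B,_,-1)
state=B head=1 tape=__xy[y]_x   (B,y)→(C,z,-1)
state=C head=0 tape=__x[y]z_x   (C,y)→(B,x,-1)
state=B head=-1 tape=__[x]xz_x   (B,x)→(C,x,+1)
state=C head=0 tape=__x[x]z_x   (C,x)→(B,_,-1)
state=B head=-1 tape=__[x]_z_x   (B,x)→(C,x,+1)
state=C head=0 tape=__x[_]z_x   (C,_)→(A,z,-1)
state=A head=-1 tape=__[x]zz_x   (A,x)→(B,z,-1)
state=B head=-2 tape=_[_]zzz_x   (B,_)→(A,z,-1)
state=A head=-3 tape=[_]zzzz_x   (A,_)→(A,x,+1)
state=A head=-2 tape=x[z]zzz_x   (A,z)→(C,_,+1)
state=C head=-1 tape=x_[z]zz_x   (C,z)→(C,y,+1)
state=C head=0 tape=x_y[z]z_x   (C,z)→(C,y,+1)
state=C head=1 tape=x_yy[z]_x   (C,z)→(C,y,+1)
state=C head=2 tape=x_yyy[_]x   (C,_)→(A,z,-1)
state=A head=1 tape=x_yy[y]zx
M halts after 29 transitions.

29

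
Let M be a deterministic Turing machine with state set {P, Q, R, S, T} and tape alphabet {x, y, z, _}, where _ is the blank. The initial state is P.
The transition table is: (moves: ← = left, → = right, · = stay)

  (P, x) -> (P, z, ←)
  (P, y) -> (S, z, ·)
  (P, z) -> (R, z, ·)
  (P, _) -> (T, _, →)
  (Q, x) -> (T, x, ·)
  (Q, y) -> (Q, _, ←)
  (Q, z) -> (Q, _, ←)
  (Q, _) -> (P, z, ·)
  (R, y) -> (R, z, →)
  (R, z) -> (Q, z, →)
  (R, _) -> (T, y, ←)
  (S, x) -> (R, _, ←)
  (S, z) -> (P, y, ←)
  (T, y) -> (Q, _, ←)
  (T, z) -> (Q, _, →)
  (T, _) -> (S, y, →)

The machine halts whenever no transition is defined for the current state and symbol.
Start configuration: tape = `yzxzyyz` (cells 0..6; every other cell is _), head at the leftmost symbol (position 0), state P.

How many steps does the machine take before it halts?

P | __[y]zxzyyz   read y → write z, move ·, go to S
S | __[z]zxzyyz   read z → write y, move ←, go to P
P | _[_]yzxzyyz   read _ → write _, move →, go to T
T | __[y]zxzyyz   read y → write _, move ←, go to Q
Q | _[_]_zxzyyz   read _ → write z, move ·, go to P
P | _[z]_zxzyyz   read z → write z, move ·, go to R
R | _[z]_zxzyyz   read z → write z, move →, go to Q
Q | _z[_]zxzyyz   read _ → write z, move ·, go to P
P | _z[z]zxzyyz   read z → write z, move ·, go to R
R | _z[z]zxzyyz   read z → write z, move →, go to Q
Q | _zz[z]xzyyz   read z → write _, move ←, go to Q
Q | _z[z]_xzyyz   read z → write _, move ←, go to Q
Q | _[z]__xzyyz   read z → write _, move ←, go to Q
Q | [_]___xzyyz   read _ → write z, move ·, go to P
P | [z]___xzyyz   read z → write z, move ·, go to R
R | [z]___xzyyz   read z → write z, move →, go to Q
Q | z[_]__xzyyz   read _ → write z, move ·, go to P
P | z[z]__xzyyz   read z → write z, move ·, go to R
R | z[z]__xzyyz   read z → write z, move →, go to Q
Q | zz[_]_xzyyz   read _ → write z, move ·, go to P
P | zz[z]_xzyyz   read z → write z, move ·, go to R
R | zz[z]_xzyyz   read z → write z, move →, go to Q
Q | zzz[_]xzyyz   read _ → write z, move ·, go to P
P | zzz[z]xzyyz   read z → write z, move ·, go to R
R | zzz[z]xzyyz   read z → write z, move →, go to Q
Q | zzzz[x]zyyz   read x → write x, move ·, go to T
T | zzzz[x]zyyz
M halts after 26 transitions.

26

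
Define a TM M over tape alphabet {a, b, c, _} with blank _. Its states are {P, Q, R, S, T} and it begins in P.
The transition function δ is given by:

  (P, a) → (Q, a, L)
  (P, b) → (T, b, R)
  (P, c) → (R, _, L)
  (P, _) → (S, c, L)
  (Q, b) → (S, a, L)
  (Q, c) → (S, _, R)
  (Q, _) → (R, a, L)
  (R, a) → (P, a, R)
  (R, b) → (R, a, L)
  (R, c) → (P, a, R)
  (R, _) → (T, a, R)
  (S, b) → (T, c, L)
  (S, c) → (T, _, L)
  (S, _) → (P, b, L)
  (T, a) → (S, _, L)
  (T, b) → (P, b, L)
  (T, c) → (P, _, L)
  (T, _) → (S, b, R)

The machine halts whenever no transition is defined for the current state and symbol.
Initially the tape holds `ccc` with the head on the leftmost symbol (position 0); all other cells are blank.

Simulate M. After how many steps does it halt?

9

P | ___[c]cc   read c → write _, move L, go to R
R | __[_]_cc   read _ → write a, move R, go to T
T | __a[_]cc   read _ → write b, move R, go to S
S | __ab[c]c   read c → write _, move L, go to T
T | __a[b]_c   read b → write b, move L, go to P
P | __[a]b_c   read a → write a, move L, go to Q
Q | _[_]ab_c   read _ → write a, move L, go to R
R | [_]aab_c   read _ → write a, move R, go to T
T | a[a]ab_c   read a → write _, move L, go to S
S | [a]_ab_c
M halts after 9 transitions.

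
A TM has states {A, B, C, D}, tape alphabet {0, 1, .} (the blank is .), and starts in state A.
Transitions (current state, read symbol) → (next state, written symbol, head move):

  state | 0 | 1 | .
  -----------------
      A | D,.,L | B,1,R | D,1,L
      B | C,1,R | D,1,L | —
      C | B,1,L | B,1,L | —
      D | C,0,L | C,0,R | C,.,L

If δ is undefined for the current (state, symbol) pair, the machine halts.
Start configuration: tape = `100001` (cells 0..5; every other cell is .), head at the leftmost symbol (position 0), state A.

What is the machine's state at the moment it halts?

C

A | ..[1]00001   read 1 → write 1, move R, go to B
B | ..1[0]0001   read 0 → write 1, move R, go to C
C | ..11[0]001   read 0 → write 1, move L, go to B
B | ..1[1]1001   read 1 → write 1, move L, go to D
D | ..[1]11001   read 1 → write 0, move R, go to C
C | ..0[1]1001   read 1 → write 1, move L, go to B
B | ..[0]11001   read 0 → write 1, move R, go to C
C | ..1[1]1001   read 1 → write 1, move L, go to B
B | ..[1]11001   read 1 → write 1, move L, go to D
D | .[.]111001   read . → write ., move L, go to C
C | [.].111001
No transition is defined for (C, .); M halts in state C.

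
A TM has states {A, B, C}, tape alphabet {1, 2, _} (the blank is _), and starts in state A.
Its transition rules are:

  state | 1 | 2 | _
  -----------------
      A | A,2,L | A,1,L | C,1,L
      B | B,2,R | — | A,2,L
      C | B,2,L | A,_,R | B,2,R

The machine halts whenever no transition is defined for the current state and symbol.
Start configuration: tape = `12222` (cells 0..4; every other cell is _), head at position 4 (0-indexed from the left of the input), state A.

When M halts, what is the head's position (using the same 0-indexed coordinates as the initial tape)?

0

state=A head=4 tape=__1222[2]   (A,2)→(A,1,L)
state=A head=3 tape=__122[2]1   (A,2)→(A,1,L)
state=A head=2 tape=__12[2]11   (A,2)→(A,1,L)
state=A head=1 tape=__1[2]111   (A,2)→(A,1,L)
state=A head=0 tape=__[1]1111   (A,1)→(A,2,L)
state=A head=-1 tape=_[_]21111   (A,_)→(C,1,L)
state=C head=-2 tape=[_]121111   (C,_)→(B,2,R)
state=B head=-1 tape=2[1]21111   (B,1)→(B,2,R)
state=B head=0 tape=22[2]1111
At halt the head is at cell 0.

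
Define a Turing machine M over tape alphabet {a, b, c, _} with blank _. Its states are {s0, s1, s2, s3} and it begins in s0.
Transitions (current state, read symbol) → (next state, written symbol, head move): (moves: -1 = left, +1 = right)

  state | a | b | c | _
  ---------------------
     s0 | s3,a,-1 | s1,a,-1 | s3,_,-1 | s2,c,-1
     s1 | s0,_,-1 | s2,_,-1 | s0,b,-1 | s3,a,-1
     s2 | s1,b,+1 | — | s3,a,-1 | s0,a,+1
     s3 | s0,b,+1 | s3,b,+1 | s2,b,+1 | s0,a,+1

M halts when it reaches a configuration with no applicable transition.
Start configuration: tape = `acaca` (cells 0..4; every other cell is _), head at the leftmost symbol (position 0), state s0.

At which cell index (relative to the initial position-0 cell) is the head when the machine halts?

s0 | _[a]caca_   read a → write a, move -1, go to s3
s3 | [_]acaca_   read _ → write a, move +1, go to s0
s0 | a[a]caca_   read a → write a, move -1, go to s3
s3 | [a]acaca_   read a → write b, move +1, go to s0
s0 | b[a]caca_   read a → write a, move -1, go to s3
s3 | [b]acaca_   read b → write b, move +1, go to s3
s3 | b[a]caca_   read a → write b, move +1, go to s0
s0 | bb[c]aca_   read c → write _, move -1, go to s3
s3 | b[b]_aca_   read b → write b, move +1, go to s3
s3 | bb[_]aca_   read _ → write a, move +1, go to s0
s0 | bba[a]ca_   read a → write a, move -1, go to s3
s3 | bb[a]aca_   read a → write b, move +1, go to s0
s0 | bbb[a]ca_   read a → write a, move -1, go to s3
s3 | bb[b]aca_   read b → write b, move +1, go to s3
s3 | bbb[a]ca_   read a → write b, move +1, go to s0
s0 | bbbb[c]a_   read c → write _, move -1, go to s3
s3 | bbb[b]_a_   read b → write b, move +1, go to s3
s3 | bbbb[_]a_   read _ → write a, move +1, go to s0
s0 | bbbba[a]_   read a → write a, move -1, go to s3
s3 | bbbb[a]a_   read a → write b, move +1, go to s0
s0 | bbbbb[a]_   read a → write a, move -1, go to s3
s3 | bbbb[b]a_   read b → write b, move +1, go to s3
s3 | bbbbb[a]_   read a → write b, move +1, go to s0
s0 | bbbbbb[_]   read _ → write c, move -1, go to s2
s2 | bbbbb[b]c
At halt the head is at cell 4.

4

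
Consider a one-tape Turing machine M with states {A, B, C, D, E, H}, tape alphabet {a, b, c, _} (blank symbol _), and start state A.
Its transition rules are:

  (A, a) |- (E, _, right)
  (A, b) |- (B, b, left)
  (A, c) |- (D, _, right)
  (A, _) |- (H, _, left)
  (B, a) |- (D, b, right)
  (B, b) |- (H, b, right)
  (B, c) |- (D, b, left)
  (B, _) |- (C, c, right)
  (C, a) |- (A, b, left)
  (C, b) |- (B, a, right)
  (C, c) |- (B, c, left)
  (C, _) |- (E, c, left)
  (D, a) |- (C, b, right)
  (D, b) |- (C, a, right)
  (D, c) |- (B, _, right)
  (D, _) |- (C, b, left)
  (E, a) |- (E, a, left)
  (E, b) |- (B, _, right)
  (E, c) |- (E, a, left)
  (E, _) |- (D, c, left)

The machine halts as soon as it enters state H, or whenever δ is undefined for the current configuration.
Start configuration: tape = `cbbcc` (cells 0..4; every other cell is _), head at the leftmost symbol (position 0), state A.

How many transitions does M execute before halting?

18

A | [c]bbcc__   read c → write _, move right, go to D
D | _[b]bcc__   read b → write a, move right, go to C
C | _a[b]cc__   read b → write a, move right, go to B
B | _aa[c]c__   read c → write b, move left, go to D
D | _a[a]bc__   read a → write b, move right, go to C
C | _ab[b]c__   read b → write a, move right, go to B
B | _aba[c]__   read c → write b, move left, go to D
D | _ab[a]b__   read a → write b, move right, go to C
C | _abb[b]__   read b → write a, move right, go to B
B | _abba[_]_   read _ → write c, move right, go to C
C | _abbac[_]   read _ → write c, move left, go to E
E | _abba[c]c   read c → write a, move left, go to E
E | _abb[a]ac   read a → write a, move left, go to E
E | _ab[b]aac   read b → write _, move right, go to B
B | _ab_[a]ac   read a → write b, move right, go to D
D | _ab_b[a]c   read a → write b, move right, go to C
C | _ab_bb[c]   read c → write c, move left, go to B
B | _ab_b[b]c   read b → write b, move right, go to H
H | _ab_bb[c]
M halts after 18 transitions.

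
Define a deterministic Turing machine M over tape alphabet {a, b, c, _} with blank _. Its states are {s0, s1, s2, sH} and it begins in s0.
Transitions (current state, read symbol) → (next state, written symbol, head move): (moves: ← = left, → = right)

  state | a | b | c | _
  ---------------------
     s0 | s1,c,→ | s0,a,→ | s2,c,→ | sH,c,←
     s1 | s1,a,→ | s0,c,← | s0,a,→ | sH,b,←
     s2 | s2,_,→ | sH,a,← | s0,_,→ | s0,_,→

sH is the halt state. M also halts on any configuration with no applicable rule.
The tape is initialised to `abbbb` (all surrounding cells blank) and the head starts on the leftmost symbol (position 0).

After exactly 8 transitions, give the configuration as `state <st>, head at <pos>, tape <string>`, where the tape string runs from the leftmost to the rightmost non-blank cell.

state sH, head at 4, tape c_aaac

state=s0 head=0 tape=[a]bbbb_   (s0,a)→(s1,c,→)
state=s1 head=1 tape=c[b]bbb_   (s1,b)→(s0,c,←)
state=s0 head=0 tape=[c]cbbb_   (s0,c)→(s2,c,→)
state=s2 head=1 tape=c[c]bbb_   (s2,c)→(s0,_,→)
state=s0 head=2 tape=c_[b]bb_   (s0,b)→(s0,a,→)
state=s0 head=3 tape=c_a[b]b_   (s0,b)→(s0,a,→)
state=s0 head=4 tape=c_aa[b]_   (s0,b)→(s0,a,→)
state=s0 head=5 tape=c_aaa[_]   (s0,_)→(sH,c,←)
state=sH head=4 tape=c_aa[a]c
After 8 steps: state sH, head at 4, tape c_aaac.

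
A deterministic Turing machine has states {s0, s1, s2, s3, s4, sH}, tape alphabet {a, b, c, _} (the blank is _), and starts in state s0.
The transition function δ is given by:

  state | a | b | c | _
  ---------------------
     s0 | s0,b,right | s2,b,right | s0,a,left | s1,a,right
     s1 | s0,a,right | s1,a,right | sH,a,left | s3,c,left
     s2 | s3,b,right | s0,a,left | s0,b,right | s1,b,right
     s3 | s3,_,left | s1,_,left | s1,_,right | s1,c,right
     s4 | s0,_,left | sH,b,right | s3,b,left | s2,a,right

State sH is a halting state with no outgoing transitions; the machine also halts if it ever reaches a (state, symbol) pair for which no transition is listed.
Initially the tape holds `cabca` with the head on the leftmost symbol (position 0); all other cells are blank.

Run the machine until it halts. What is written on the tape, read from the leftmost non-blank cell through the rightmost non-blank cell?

a__c_c_c

state=s0 head=0 tape=__[c]abca__   (s0,c)→(s0,a,left)
state=s0 head=-1 tape=_[_]aabca__   (s0,_)→(s1,a,right)
state=s1 head=0 tape=_a[a]abca__   (s1,a)→(s0,a,right)
state=s0 head=1 tape=_aa[a]bca__   (s0,a)→(s0,b,right)
state=s0 head=2 tape=_aab[b]ca__   (s0,b)→(s2,b,right)
state=s2 head=3 tape=_aabb[c]a__   (s2,c)→(s0,b,right)
state=s0 head=4 tape=_aabbb[a]__   (s0,a)→(s0,b,right)
state=s0 head=5 tape=_aabbbb[_]_   (s0,_)→(s1,a,right)
state=s1 head=6 tape=_aabbbba[_]   (s1,_)→(s3,c,left)
state=s3 head=5 tape=_aabbbb[a]c   (s3,a)→(s3,_,left)
state=s3 head=4 tape=_aabbb[b]_c   (s3,b)→(s1,_,left)
state=s1 head=3 tape=_aabb[b]__c   (s1,b)→(s1,a,right)
state=s1 head=4 tape=_aabba[_]_c   (s1,_)→(s3,c,left)
state=s3 head=3 tape=_aabb[a]c_c   (s3,a)→(s3,_,left)
state=s3 head=2 tape=_aab[b]_c_c   (s3,b)→(s1,_,left)
state=s1 head=1 tape=_aa[b]__c_c   (s1,b)→(s1,a,right)
state=s1 head=2 tape=_aaa[_]_c_c   (s1,_)→(s3,c,left)
state=s3 head=1 tape=_aa[a]c_c_c   (s3,a)→(s3,_,left)
state=s3 head=0 tape=_a[a]_c_c_c   (s3,a)→(s3,_,left)
state=s3 head=-1 tape=_[a]__c_c_c   (s3,a)→(s3,_,left)
state=s3 head=-2 tape=[_]___c_c_c   (s3,_)→(s1,c,right)
state=s1 head=-1 tape=c[_]__c_c_c   (s1,_)→(s3,c,left)
state=s3 head=-2 tape=[c]c__c_c_c   (s3,c)→(s1,_,right)
state=s1 head=-1 tape=_[c]__c_c_c   (s1,c)→(sH,a,left)
state=sH head=-2 tape=[_]a__c_c_c
The non-blank tape span at halt is a__c_c_c.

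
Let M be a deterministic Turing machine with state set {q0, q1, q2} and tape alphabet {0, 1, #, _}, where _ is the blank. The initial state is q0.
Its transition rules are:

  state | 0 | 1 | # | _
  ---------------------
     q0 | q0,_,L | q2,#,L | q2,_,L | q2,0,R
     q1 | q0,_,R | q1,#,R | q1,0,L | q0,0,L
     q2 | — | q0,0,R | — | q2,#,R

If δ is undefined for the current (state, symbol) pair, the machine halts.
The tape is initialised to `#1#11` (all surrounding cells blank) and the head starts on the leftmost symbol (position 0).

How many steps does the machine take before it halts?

5

q0 | _[#]1#11   read # → write _, move L, go to q2
q2 | [_]_1#11   read _ → write #, move R, go to q2
q2 | #[_]1#11   read _ → write #, move R, go to q2
q2 | ##[1]#11   read 1 → write 0, move R, go to q0
q0 | ##0[#]11   read # → write _, move L, go to q2
q2 | ##[0]_11
M halts after 5 transitions.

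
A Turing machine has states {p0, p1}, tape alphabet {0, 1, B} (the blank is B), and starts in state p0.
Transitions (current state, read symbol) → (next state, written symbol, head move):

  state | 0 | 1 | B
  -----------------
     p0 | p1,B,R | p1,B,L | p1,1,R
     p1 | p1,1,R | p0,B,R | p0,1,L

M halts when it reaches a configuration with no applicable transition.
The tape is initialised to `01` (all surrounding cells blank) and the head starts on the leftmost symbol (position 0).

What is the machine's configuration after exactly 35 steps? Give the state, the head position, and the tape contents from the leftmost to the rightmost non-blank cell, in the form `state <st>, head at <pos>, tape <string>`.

state p1, head at -1, tape 1BB1B1B1B1

p0 | BB[0]1BBBBBB   read 0 → write B, move R, go to p1
p1 | BBB[1]BBBBBB   read 1 → write B, move R, go to p0
p0 | BBBB[B]BBBBB   read B → write 1, move R, go to p1
p1 | BBBB1[B]BBBB   read B → write 1, move L, go to p0
p0 | BBBB[1]1BBBB   read 1 → write B, move L, go to p1
p1 | BBB[B]B1BBBB   read B → write 1, move L, go to p0
p0 | BB[B]1B1BBBB   read B → write 1, move R, go to p1
p1 | BB1[1]B1BBBB   read 1 → write B, move R, go to p0
p0 | BB1B[B]1BBBB   read B → write 1, move R, go to p1
p1 | BB1B1[1]BBBB   read 1 → write B, move R, go to p0
p0 | BB1B1B[B]BBB   read B → write 1, move R, go to p1
p1 | BB1B1B1[B]BB   read B → write 1, move L, go to p0
p0 | BB1B1B[1]1BB   read 1 → write B, move L, go to p1
p1 | BB1B1[B]B1BB   read B → write 1, move L, go to p0
p0 | BB1B[1]1B1BB   read 1 → write B, move L, go to p1
p1 | BB1[B]B1B1BB   read B → write 1, move L, go to p0
p0 | BB[1]1B1B1BB   read 1 → write B, move L, go to p1
p1 | B[B]B1B1B1BB   read B → write 1, move L, go to p0
p0 | [B]1B1B1B1BB   read B → write 1, move R, go to p1
p1 | 1[1]B1B1B1BB   read 1 → write B, move R, go to p0
p0 | 1B[B]1B1B1BB   read B → write 1, move R, go to p1
p1 | 1B1[1]B1B1BB   read 1 → write B, move R, go to p0
p0 | 1B1B[B]1B1BB   read B → write 1, move R, go to p1
p1 | 1B1B1[1]B1BB   read 1 → write B, move R, go to p0
p0 | 1B1B1B[B]1BB   read B → write 1, move R, go to p1
p1 | 1B1B1B1[1]BB   read 1 → write B, move R, go to p0
p0 | 1B1B1B1B[B]B   read B → write 1, move R, go to p1
p1 | 1B1B1B1B1[B]   read B → write 1, move L, go to p0
p0 | 1B1B1B1B[1]1   read 1 → write B, move L, go to p1
p1 | 1B1B1B1[B]B1   read B → write 1, move L, go to p0
p0 | 1B1B1B[1]1B1   read 1 → write B, move L, go to p1
p1 | 1B1B1[B]B1B1   read B → write 1, move L, go to p0
p0 | 1B1B[1]1B1B1   read 1 → write B, move L, go to p1
p1 | 1B1[B]B1B1B1   read B → write 1, move L, go to p0
p0 | 1B[1]1B1B1B1   read 1 → write B, move L, go to p1
p1 | 1[B]B1B1B1B1
After 35 steps: state p1, head at -1, tape 1BB1B1B1B1.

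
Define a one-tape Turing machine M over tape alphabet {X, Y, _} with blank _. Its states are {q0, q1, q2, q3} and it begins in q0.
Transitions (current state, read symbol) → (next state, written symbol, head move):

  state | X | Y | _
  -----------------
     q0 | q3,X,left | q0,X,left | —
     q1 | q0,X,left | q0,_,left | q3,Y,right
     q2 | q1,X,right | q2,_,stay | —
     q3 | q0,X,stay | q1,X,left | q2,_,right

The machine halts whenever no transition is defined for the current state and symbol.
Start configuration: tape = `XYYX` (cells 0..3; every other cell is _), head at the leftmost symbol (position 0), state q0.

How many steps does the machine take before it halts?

state=q0 head=0 tape=_[X]YYX   (q0,X)→(q3,X,left)
state=q3 head=-1 tape=[_]XYYX   (q3,_)→(q2,_,right)
state=q2 head=0 tape=_[X]YYX   (q2,X)→(q1,X,right)
state=q1 head=1 tape=_X[Y]YX   (q1,Y)→(q0,_,left)
state=q0 head=0 tape=_[X]_YX   (q0,X)→(q3,X,left)
state=q3 head=-1 tape=[_]X_YX   (q3,_)→(q2,_,right)
state=q2 head=0 tape=_[X]_YX   (q2,X)→(q1,X,right)
state=q1 head=1 tape=_X[_]YX   (q1,_)→(q3,Y,right)
state=q3 head=2 tape=_XY[Y]X   (q3,Y)→(q1,X,left)
state=q1 head=1 tape=_X[Y]XX   (q1,Y)→(q0,_,left)
state=q0 head=0 tape=_[X]_XX   (q0,X)→(q3,X,left)
state=q3 head=-1 tape=[_]X_XX   (q3,_)→(q2,_,right)
state=q2 head=0 tape=_[X]_XX   (q2,X)→(q1,X,right)
state=q1 head=1 tape=_X[_]XX   (q1,_)→(q3,Y,right)
state=q3 head=2 tape=_XY[X]X   (q3,X)→(q0,X,stay)
state=q0 head=2 tape=_XY[X]X   (q0,X)→(q3,X,left)
state=q3 head=1 tape=_X[Y]XX   (q3,Y)→(q1,X,left)
state=q1 head=0 tape=_[X]XXX   (q1,X)→(q0,X,left)
state=q0 head=-1 tape=[_]XXXX
M halts after 18 transitions.

18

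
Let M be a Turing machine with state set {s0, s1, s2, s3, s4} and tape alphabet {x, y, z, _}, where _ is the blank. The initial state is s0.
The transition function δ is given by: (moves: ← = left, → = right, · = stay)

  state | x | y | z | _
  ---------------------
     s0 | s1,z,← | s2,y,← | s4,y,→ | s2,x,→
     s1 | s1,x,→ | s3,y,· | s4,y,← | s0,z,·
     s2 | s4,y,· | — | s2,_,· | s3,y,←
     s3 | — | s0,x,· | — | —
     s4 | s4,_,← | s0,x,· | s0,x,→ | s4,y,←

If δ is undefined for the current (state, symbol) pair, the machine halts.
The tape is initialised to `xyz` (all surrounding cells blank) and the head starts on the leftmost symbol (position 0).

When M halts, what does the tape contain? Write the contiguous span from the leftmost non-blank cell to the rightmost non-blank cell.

yxxyzz

state=s0 head=0 tape=___[x]yz   (s0,x)→(s1,z,←)
state=s1 head=-1 tape=__[_]zyz   (s1,_)→(s0,z,·)
state=s0 head=-1 tape=__[z]zyz   (s0,z)→(s4,y,→)
state=s4 head=0 tape=__y[z]yz   (s4,z)→(s0,x,→)
state=s0 head=1 tape=__yx[y]z   (s0,y)→(s2,y,←)
state=s2 head=0 tape=__y[x]yz   (s2,x)→(s4,y,·)
state=s4 head=0 tape=__y[y]yz   (s4,y)→(s0,x,·)
state=s0 head=0 tape=__y[x]yz   (s0,x)→(s1,z,←)
state=s1 head=-1 tape=__[y]zyz   (s1,y)→(s3,y,·)
state=s3 head=-1 tape=__[y]zyz   (s3,y)→(s0,x,·)
state=s0 head=-1 tape=__[x]zyz   (s0,x)→(s1,z,←)
state=s1 head=-2 tape=_[_]zzyz   (s1,_)→(s0,z,·)
state=s0 head=-2 tape=_[z]zzyz   (s0,z)→(s4,y,→)
state=s4 head=-1 tape=_y[z]zyz   (s4,z)→(s0,x,→)
state=s0 head=0 tape=_yx[z]yz   (s0,z)→(s4,y,→)
state=s4 head=1 tape=_yxy[y]z   (s4,y)→(s0,x,·)
state=s0 head=1 tape=_yxy[x]z   (s0,x)→(s1,z,←)
state=s1 head=0 tape=_yx[y]zz   (s1,y)→(s3,y,·)
state=s3 head=0 tape=_yx[y]zz   (s3,y)→(s0,x,·)
state=s0 head=0 tape=_yx[x]zz   (s0,x)→(s1,z,←)
state=s1 head=-1 tape=_y[x]zzz   (s1,x)→(s1,x,→)
state=s1 head=0 tape=_yx[z]zz   (s1,z)→(s4,y,←)
state=s4 head=-1 tape=_y[x]yzz   (s4,x)→(s4,_,←)
state=s4 head=-2 tape=_[y]_yzz   (s4,y)→(s0,x,·)
state=s0 head=-2 tape=_[x]_yzz   (s0,x)→(s1,z,←)
state=s1 head=-3 tape=[_]z_yzz   (s1,_)→(s0,z,·)
state=s0 head=-3 tape=[z]z_yzz   (s0,z)→(s4,y,→)
state=s4 head=-2 tape=y[z]_yzz   (s4,z)→(s0,x,→)
state=s0 head=-1 tape=yx[_]yzz   (s0,_)→(s2,x,→)
state=s2 head=0 tape=yxx[y]zz
The non-blank tape span at halt is yxxyzz.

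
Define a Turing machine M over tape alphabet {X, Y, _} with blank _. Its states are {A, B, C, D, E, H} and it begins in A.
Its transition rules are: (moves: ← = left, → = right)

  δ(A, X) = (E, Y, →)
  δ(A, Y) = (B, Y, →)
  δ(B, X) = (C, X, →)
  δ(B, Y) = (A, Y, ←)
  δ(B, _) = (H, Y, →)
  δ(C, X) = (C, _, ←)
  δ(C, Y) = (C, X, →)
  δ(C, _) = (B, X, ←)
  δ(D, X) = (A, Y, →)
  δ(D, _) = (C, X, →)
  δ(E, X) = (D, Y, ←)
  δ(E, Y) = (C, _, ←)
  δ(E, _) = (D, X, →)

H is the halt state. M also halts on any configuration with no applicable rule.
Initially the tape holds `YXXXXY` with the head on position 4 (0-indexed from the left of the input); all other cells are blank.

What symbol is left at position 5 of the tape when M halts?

state=A head=4 tape=__YXXX[X]Y   (A,X)→(E,Y,→)
state=E head=5 tape=__YXXXY[Y]   (E,Y)→(C,_,←)
state=C head=4 tape=__YXXX[Y]_   (C,Y)→(C,X,→)
state=C head=5 tape=__YXXXX[_]   (C,_)→(B,X,←)
state=B head=4 tape=__YXXX[X]X   (B,X)→(C,X,→)
state=C head=5 tape=__YXXXX[X]   (C,X)→(C,_,←)
state=C head=4 tape=__YXXX[X]_   (C,X)→(C,_,←)
state=C head=3 tape=__YXX[X]__   (C,X)→(C,_,←)
state=C head=2 tape=__YX[X]___   (C,X)→(C,_,←)
state=C head=1 tape=__Y[X]____   (C,X)→(C,_,←)
state=C head=0 tape=__[Y]_____   (C,Y)→(C,X,→)
state=C head=1 tape=__X[_]____   (C,_)→(B,X,←)
state=B head=0 tape=__[X]X____   (B,X)→(C,X,→)
state=C head=1 tape=__X[X]____   (C,X)→(C,_,←)
state=C head=0 tape=__[X]_____   (C,X)→(C,_,←)
state=C head=-1 tape=_[_]______   (C,_)→(B,X,←)
state=B head=-2 tape=[_]X______   (B,_)→(H,Y,→)
state=H head=-1 tape=Y[X]______
Cell 5 holds _ when M halts.

_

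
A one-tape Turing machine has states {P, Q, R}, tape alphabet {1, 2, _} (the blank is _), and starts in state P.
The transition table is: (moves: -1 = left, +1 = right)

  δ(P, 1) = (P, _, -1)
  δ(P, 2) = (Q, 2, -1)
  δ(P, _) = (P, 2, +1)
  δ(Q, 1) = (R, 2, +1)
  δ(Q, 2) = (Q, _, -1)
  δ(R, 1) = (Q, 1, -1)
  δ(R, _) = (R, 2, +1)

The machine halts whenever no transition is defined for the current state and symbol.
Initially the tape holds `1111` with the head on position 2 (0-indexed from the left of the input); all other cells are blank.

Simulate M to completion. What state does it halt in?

P | __11[1]1   read 1 → write _, move -1, go to P
P | __1[1]_1   read 1 → write _, move -1, go to P
P | __[1]__1   read 1 → write _, move -1, go to P
P | _[_]___1   read _ → write 2, move +1, go to P
P | _2[_]__1   read _ → write 2, move +1, go to P
P | _22[_]_1   read _ → write 2, move +1, go to P
P | _222[_]1   read _ → write 2, move +1, go to P
P | _2222[1]   read 1 → write _, move -1, go to P
P | _222[2]_   read 2 → write 2, move -1, go to Q
Q | _22[2]2_   read 2 → write _, move -1, go to Q
Q | _2[2]_2_   read 2 → write _, move -1, go to Q
Q | _[2]__2_   read 2 → write _, move -1, go to Q
Q | [_]___2_
No transition is defined for (Q, _); M halts in state Q.

Q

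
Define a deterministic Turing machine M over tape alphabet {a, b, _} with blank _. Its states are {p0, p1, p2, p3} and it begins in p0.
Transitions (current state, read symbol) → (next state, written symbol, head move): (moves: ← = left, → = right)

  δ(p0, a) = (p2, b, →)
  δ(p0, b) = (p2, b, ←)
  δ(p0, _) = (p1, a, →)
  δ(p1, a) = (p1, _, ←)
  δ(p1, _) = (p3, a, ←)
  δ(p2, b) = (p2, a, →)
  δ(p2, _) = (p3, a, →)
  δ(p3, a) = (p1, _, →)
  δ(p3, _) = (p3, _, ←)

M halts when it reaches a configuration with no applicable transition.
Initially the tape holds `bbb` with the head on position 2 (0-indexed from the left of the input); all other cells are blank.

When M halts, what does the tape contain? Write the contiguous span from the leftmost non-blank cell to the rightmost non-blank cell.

b_aaa

state=p0 head=2 tape=bb[b]__   (p0,b)→(p2,b,←)
state=p2 head=1 tape=b[b]b__   (p2,b)→(p2,a,→)
state=p2 head=2 tape=ba[b]__   (p2,b)→(p2,a,→)
state=p2 head=3 tape=baa[_]_   (p2,_)→(p3,a,→)
state=p3 head=4 tape=baaa[_]   (p3,_)→(p3,_,←)
state=p3 head=3 tape=baa[a]_   (p3,a)→(p1,_,→)
state=p1 head=4 tape=baa_[_]   (p1,_)→(p3,a,←)
state=p3 head=3 tape=baa[_]a   (p3,_)→(p3,_,←)
state=p3 head=2 tape=ba[a]_a   (p3,a)→(p1,_,→)
state=p1 head=3 tape=ba_[_]a   (p1,_)→(p3,a,←)
state=p3 head=2 tape=ba[_]aa   (p3,_)→(p3,_,←)
state=p3 head=1 tape=b[a]_aa   (p3,a)→(p1,_,→)
state=p1 head=2 tape=b_[_]aa   (p1,_)→(p3,a,←)
state=p3 head=1 tape=b[_]aaa   (p3,_)→(p3,_,←)
state=p3 head=0 tape=[b]_aaa
The non-blank tape span at halt is b_aaa.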